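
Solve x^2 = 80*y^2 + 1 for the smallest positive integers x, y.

First expand sqrt(80) as a continued fraction. With x_i = (sqrt(80) + m_i)/d_i and (m_0, d_0) = (0, 1): a_0 = floor(sqrt(80)) = 8, since 8^2 = 64 <= 80 < 81 = 9^2.
Iterate m_{i+1} = d_i*a_i - m_i, d_{i+1} = (80 - m_{i+1}^2)/d_i, a_{i+1} = floor((a_0 + m_{i+1})/d_{i+1}):
  m_1 = 1*8 - 0 = 8, d_1 = (80 - 8^2)/1 = 16/1 = 16, a_1 = floor((8 + 8)/16) = 1.
  m_2 = 16*1 - 8 = 8, d_2 = (80 - 8^2)/16 = 16/16 = 1, a_2 = floor((8 + 8)/1) = 16.
  m_3 = 1*16 - 8 = 8, d_3 = (80 - 8^2)/1 = 16/1 = 16: (m_3, d_3) = (m_1, d_1) = (8, 16), so from here the quotients repeat a_1, a_2; the period length is 2.
So sqrt(80) = [8; (1, 16)] with period length k = 2.
k is even, so the fundamental solution of x^2 - 80y^2 = 1 is (p_{k-1}, q_{k-1}) = (p_1, q_1); compute convergents through index 1.
Convergents (p_i = a_i*p_{i-1} + p_{i-2}, q_i = a_i*q_{i-1} + q_{i-2} with p_{-2}=0, p_{-1}=1, q_{-2}=1, q_{-1}=0):
  i=0: a_0=8, p_0 = 8*1 + 0 = 8, q_0 = 8*0 + 1 = 1.
  i=1: a_1=1, p_1 = 1*8 + 1 = 9, q_1 = 1*1 + 0 = 1.
Check: 9^2 - 80*1^2 = 81 - 80 = 1, so (x, y) = (9, 1) solves the equation, and by the theorem it is the least positive solution.

(x, y) = (9, 1)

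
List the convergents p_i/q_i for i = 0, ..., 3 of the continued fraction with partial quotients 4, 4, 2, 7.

Using the convergent recurrence p_i = a_i*p_{i-1} + p_{i-2}, q_i = a_i*q_{i-1} + q_{i-2} with p_{-2}=0, p_{-1}=1, q_{-2}=1, q_{-1}=0:
  i=0: a_0=4, p_0 = 4*1 + 0 = 4, q_0 = 4*0 + 1 = 1.
  i=1: a_1=4, p_1 = 4*4 + 1 = 17, q_1 = 4*1 + 0 = 4.
  i=2: a_2=2, p_2 = 2*17 + 4 = 38, q_2 = 2*4 + 1 = 9.
  i=3: a_3=7, p_3 = 7*38 + 17 = 283, q_3 = 7*9 + 4 = 67.

4/1, 17/4, 38/9, 283/67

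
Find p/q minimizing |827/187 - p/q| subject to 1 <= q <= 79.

Expand x = 827/187 as a continued fraction with the Euclidean algorithm:
  827 = 4*187 + 79, so a_0 = 4.
  187 = 2*79 + 29, so a_1 = 2.
  79 = 2*29 + 21, so a_2 = 2.
  29 = 1*21 + 8, so a_3 = 1.
  21 = 2*8 + 5, so a_4 = 2.
  8 = 1*5 + 3, so a_5 = 1.
  5 = 1*3 + 2, so a_6 = 1.
  3 = 1*2 + 1, so a_7 = 1.
  2 = 2*1 + 0, so a_8 = 2.
so x = [4; 2, 2, 1, 2, 1, 1, 1, 2].
Convergents (p_i = a_i*p_{i-1} + p_{i-2}, q_i = a_i*q_{i-1} + q_{i-2} with p_{-2}=0, p_{-1}=1, q_{-2}=1, q_{-1}=0), until the denominator exceeds 79:
  i=0: a_0=4, p_0 = 4*1 + 0 = 4, q_0 = 4*0 + 1 = 1.
  i=1: a_1=2, p_1 = 2*4 + 1 = 9, q_1 = 2*1 + 0 = 2.
  i=2: a_2=2, p_2 = 2*9 + 4 = 22, q_2 = 2*2 + 1 = 5.
  i=3: a_3=1, p_3 = 1*22 + 9 = 31, q_3 = 1*5 + 2 = 7.
  i=4: a_4=2, p_4 = 2*31 + 22 = 84, q_4 = 2*7 + 5 = 19.
  i=5: a_5=1, p_5 = 1*84 + 31 = 115, q_5 = 1*19 + 7 = 26.
  i=6: a_6=1, p_6 = 1*115 + 84 = 199, q_6 = 1*26 + 19 = 45.
  i=7: a_7=1, p_7 = 1*199 + 115 = 314, q_7 = 1*45 + 26 = 71.
  i=8: a_8=2, p_8 = 2*314 + 199 = 827, q_8 = 2*71 + 45 = 187.
q_8 = 187 > 79, so the last convergent with denominator <= 79 is p_7/q_7 = 314/71.
The closest fraction with denominator <= 79 is either p_7/q_7 or the intermediate fraction (k*p_7 + p_6)/(k*q_7 + q_6) with the largest k >= 1 whose denominator stays <= 79; these approach x as k grows, and every other convergent or intermediate fraction in range is farther away.
Largest k: floor((79 - q_6)/q_7) = floor((79 - 45)/71) = 0.
Since k = 0, no intermediate fraction beyond p_7/q_7 has denominator <= 79, so the convergent 314/71 is the closest (its error is |827*71 - 314*187|/(187*71) = 1/13277).

314/71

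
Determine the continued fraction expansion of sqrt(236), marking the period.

[15; (2, 1, 3, 5, 1, 6, 1, 5, 3, 1, 2, 30)]

Write x_i = (sqrt(236) + m_i)/d_i with (m_0, d_0) = (0, 1). a_0 = floor(sqrt(236)) = 15, since 15^2 = 225 <= 236 < 256 = 16^2.
Iterate m_{i+1} = d_i*a_i - m_i, d_{i+1} = (236 - m_{i+1}^2)/d_i, a_{i+1} = floor((a_0 + m_{i+1})/d_{i+1}):
  m_1 = 1*15 - 0 = 15, d_1 = (236 - 15^2)/1 = 11/1 = 11, a_1 = floor((15 + 15)/11) = 2.
  m_2 = 11*2 - 15 = 7, d_2 = (236 - 7^2)/11 = 187/11 = 17, a_2 = floor((15 + 7)/17) = 1.
  m_3 = 17*1 - 7 = 10, d_3 = (236 - 10^2)/17 = 136/17 = 8, a_3 = floor((15 + 10)/8) = 3.
  m_4 = 8*3 - 10 = 14, d_4 = (236 - 14^2)/8 = 40/8 = 5, a_4 = floor((15 + 14)/5) = 5.
  m_5 = 5*5 - 14 = 11, d_5 = (236 - 11^2)/5 = 115/5 = 23, a_5 = floor((15 + 11)/23) = 1.
  m_6 = 23*1 - 11 = 12, d_6 = (236 - 12^2)/23 = 92/23 = 4, a_6 = floor((15 + 12)/4) = 6.
  m_7 = 4*6 - 12 = 12, d_7 = (236 - 12^2)/4 = 92/4 = 23, a_7 = floor((15 + 12)/23) = 1.
  m_8 = 23*1 - 12 = 11, d_8 = (236 - 11^2)/23 = 115/23 = 5, a_8 = floor((15 + 11)/5) = 5.
  m_9 = 5*5 - 11 = 14, d_9 = (236 - 14^2)/5 = 40/5 = 8, a_9 = floor((15 + 14)/8) = 3.
  m_10 = 8*3 - 14 = 10, d_10 = (236 - 10^2)/8 = 136/8 = 17, a_10 = floor((15 + 10)/17) = 1.
  m_11 = 17*1 - 10 = 7, d_11 = (236 - 7^2)/17 = 187/17 = 11, a_11 = floor((15 + 7)/11) = 2.
  m_12 = 11*2 - 7 = 15, d_12 = (236 - 15^2)/11 = 11/11 = 1, a_12 = floor((15 + 15)/1) = 30.
  m_13 = 1*30 - 15 = 15, d_13 = (236 - 15^2)/1 = 11/1 = 11: (m_13, d_13) = (m_1, d_1) = (15, 11), so from here the quotients repeat a_1, ..., a_12; the period length is 12.
Hence the expansion of sqrt(236) is a_0 = 15 followed by the repeating block 2, 1, 3, 5, 1, 6, 1, 5, 3, 1, 2, 30 (period 12).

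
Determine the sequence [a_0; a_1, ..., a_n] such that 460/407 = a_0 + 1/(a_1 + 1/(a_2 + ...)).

[1; 7, 1, 2, 8, 2]

Run the Euclidean algorithm on 460 and 407; the successive quotients are the partial quotients a_0, a_1, ... (each step inverts the fractional part left over by the previous one):
  460 = 1*407 + 53, so a_0 = 1.
  407 = 7*53 + 36, so a_1 = 7.
  53 = 1*36 + 17, so a_2 = 1.
  36 = 2*17 + 2, so a_3 = 2.
  17 = 8*2 + 1, so a_4 = 8.
  2 = 2*1 + 0, so a_5 = 2.
The remainder reaches 0 after 6 divisions, so the expansion has 6 partial quotients, read off in order.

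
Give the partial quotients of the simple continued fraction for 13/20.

[0; 1, 1, 1, 6]

Run the Euclidean algorithm on 13 and 20; the successive quotients are the partial quotients a_0, a_1, ... (each step inverts the fractional part left over by the previous one):
  13 = 0*20 + 13, so a_0 = 0.
  20 = 1*13 + 7, so a_1 = 1.
  13 = 1*7 + 6, so a_2 = 1.
  7 = 1*6 + 1, so a_3 = 1.
  6 = 6*1 + 0, so a_4 = 6.
The remainder reaches 0 after 5 divisions, so the expansion has 5 partial quotients, read off in order.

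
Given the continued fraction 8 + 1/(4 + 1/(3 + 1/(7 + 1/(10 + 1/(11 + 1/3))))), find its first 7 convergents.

8/1, 33/4, 107/13, 782/95, 7927/963, 87979/10688, 271864/33027

Using the convergent recurrence p_i = a_i*p_{i-1} + p_{i-2}, q_i = a_i*q_{i-1} + q_{i-2} with p_{-2}=0, p_{-1}=1, q_{-2}=1, q_{-1}=0:
  i=0: a_0=8, p_0 = 8*1 + 0 = 8, q_0 = 8*0 + 1 = 1.
  i=1: a_1=4, p_1 = 4*8 + 1 = 33, q_1 = 4*1 + 0 = 4.
  i=2: a_2=3, p_2 = 3*33 + 8 = 107, q_2 = 3*4 + 1 = 13.
  i=3: a_3=7, p_3 = 7*107 + 33 = 782, q_3 = 7*13 + 4 = 95.
  i=4: a_4=10, p_4 = 10*782 + 107 = 7927, q_4 = 10*95 + 13 = 963.
  i=5: a_5=11, p_5 = 11*7927 + 782 = 87979, q_5 = 11*963 + 95 = 10688.
  i=6: a_6=3, p_6 = 3*87979 + 7927 = 271864, q_6 = 3*10688 + 963 = 33027.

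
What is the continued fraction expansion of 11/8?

Run the Euclidean algorithm on 11 and 8; the successive quotients are the partial quotients a_0, a_1, ... (each step inverts the fractional part left over by the previous one):
  11 = 1*8 + 3, so a_0 = 1.
  8 = 2*3 + 2, so a_1 = 2.
  3 = 1*2 + 1, so a_2 = 1.
  2 = 2*1 + 0, so a_3 = 2.
The remainder reaches 0 after 4 divisions, so the expansion has 4 partial quotients, read off in order.

[1; 2, 1, 2]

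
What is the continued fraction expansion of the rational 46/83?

Run the Euclidean algorithm on 46 and 83; the successive quotients are the partial quotients a_0, a_1, ... (each step inverts the fractional part left over by the previous one):
  46 = 0*83 + 46, so a_0 = 0.
  83 = 1*46 + 37, so a_1 = 1.
  46 = 1*37 + 9, so a_2 = 1.
  37 = 4*9 + 1, so a_3 = 4.
  9 = 9*1 + 0, so a_4 = 9.
The remainder reaches 0 after 5 divisions, so the expansion has 5 partial quotients, read off in order.

[0; 1, 1, 4, 9]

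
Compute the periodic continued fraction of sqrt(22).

Write x_i = (sqrt(22) + m_i)/d_i with (m_0, d_0) = (0, 1). a_0 = floor(sqrt(22)) = 4, since 4^2 = 16 <= 22 < 25 = 5^2.
Iterate m_{i+1} = d_i*a_i - m_i, d_{i+1} = (22 - m_{i+1}^2)/d_i, a_{i+1} = floor((a_0 + m_{i+1})/d_{i+1}):
  m_1 = 1*4 - 0 = 4, d_1 = (22 - 4^2)/1 = 6/1 = 6, a_1 = floor((4 + 4)/6) = 1.
  m_2 = 6*1 - 4 = 2, d_2 = (22 - 2^2)/6 = 18/6 = 3, a_2 = floor((4 + 2)/3) = 2.
  m_3 = 3*2 - 2 = 4, d_3 = (22 - 4^2)/3 = 6/3 = 2, a_3 = floor((4 + 4)/2) = 4.
  m_4 = 2*4 - 4 = 4, d_4 = (22 - 4^2)/2 = 6/2 = 3, a_4 = floor((4 + 4)/3) = 2.
  m_5 = 3*2 - 4 = 2, d_5 = (22 - 2^2)/3 = 18/3 = 6, a_5 = floor((4 + 2)/6) = 1.
  m_6 = 6*1 - 2 = 4, d_6 = (22 - 4^2)/6 = 6/6 = 1, a_6 = floor((4 + 4)/1) = 8.
  m_7 = 1*8 - 4 = 4, d_7 = (22 - 4^2)/1 = 6/1 = 6: (m_7, d_7) = (m_1, d_1) = (4, 6), so from here the quotients repeat a_1, ..., a_6; the period length is 6.
Hence the expansion of sqrt(22) is a_0 = 4 followed by the repeating block 1, 2, 4, 2, 1, 8 (period 6).

[4; (1, 2, 4, 2, 1, 8)]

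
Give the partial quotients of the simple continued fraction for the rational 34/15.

Run the Euclidean algorithm on 34 and 15; the successive quotients are the partial quotients a_0, a_1, ... (each step inverts the fractional part left over by the previous one):
  34 = 2*15 + 4, so a_0 = 2.
  15 = 3*4 + 3, so a_1 = 3.
  4 = 1*3 + 1, so a_2 = 1.
  3 = 3*1 + 0, so a_3 = 3.
The remainder reaches 0 after 4 divisions, so the expansion has 4 partial quotients, read off in order.

[2; 3, 1, 3]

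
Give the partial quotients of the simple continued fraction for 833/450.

Run the Euclidean algorithm on 833 and 450; the successive quotients are the partial quotients a_0, a_1, ... (each step inverts the fractional part left over by the previous one):
  833 = 1*450 + 383, so a_0 = 1.
  450 = 1*383 + 67, so a_1 = 1.
  383 = 5*67 + 48, so a_2 = 5.
  67 = 1*48 + 19, so a_3 = 1.
  48 = 2*19 + 10, so a_4 = 2.
  19 = 1*10 + 9, so a_5 = 1.
  10 = 1*9 + 1, so a_6 = 1.
  9 = 9*1 + 0, so a_7 = 9.
The remainder reaches 0 after 8 divisions, so the expansion has 8 partial quotients, read off in order.

[1; 1, 5, 1, 2, 1, 1, 9]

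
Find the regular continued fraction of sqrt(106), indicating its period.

[10; (3, 2, 1, 1, 1, 1, 2, 3, 20)]

Write x_i = (sqrt(106) + m_i)/d_i with (m_0, d_0) = (0, 1). a_0 = floor(sqrt(106)) = 10, since 10^2 = 100 <= 106 < 121 = 11^2.
Iterate m_{i+1} = d_i*a_i - m_i, d_{i+1} = (106 - m_{i+1}^2)/d_i, a_{i+1} = floor((a_0 + m_{i+1})/d_{i+1}):
  m_1 = 1*10 - 0 = 10, d_1 = (106 - 10^2)/1 = 6/1 = 6, a_1 = floor((10 + 10)/6) = 3.
  m_2 = 6*3 - 10 = 8, d_2 = (106 - 8^2)/6 = 42/6 = 7, a_2 = floor((10 + 8)/7) = 2.
  m_3 = 7*2 - 8 = 6, d_3 = (106 - 6^2)/7 = 70/7 = 10, a_3 = floor((10 + 6)/10) = 1.
  m_4 = 10*1 - 6 = 4, d_4 = (106 - 4^2)/10 = 90/10 = 9, a_4 = floor((10 + 4)/9) = 1.
  m_5 = 9*1 - 4 = 5, d_5 = (106 - 5^2)/9 = 81/9 = 9, a_5 = floor((10 + 5)/9) = 1.
  m_6 = 9*1 - 5 = 4, d_6 = (106 - 4^2)/9 = 90/9 = 10, a_6 = floor((10 + 4)/10) = 1.
  m_7 = 10*1 - 4 = 6, d_7 = (106 - 6^2)/10 = 70/10 = 7, a_7 = floor((10 + 6)/7) = 2.
  m_8 = 7*2 - 6 = 8, d_8 = (106 - 8^2)/7 = 42/7 = 6, a_8 = floor((10 + 8)/6) = 3.
  m_9 = 6*3 - 8 = 10, d_9 = (106 - 10^2)/6 = 6/6 = 1, a_9 = floor((10 + 10)/1) = 20.
  m_10 = 1*20 - 10 = 10, d_10 = (106 - 10^2)/1 = 6/1 = 6: (m_10, d_10) = (m_1, d_1) = (10, 6), so from here the quotients repeat a_1, ..., a_9; the period length is 9.
Hence the expansion of sqrt(106) is a_0 = 10 followed by the repeating block 3, 2, 1, 1, 1, 1, 2, 3, 20 (period 9).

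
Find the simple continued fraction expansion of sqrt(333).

Write x_i = (sqrt(333) + m_i)/d_i with (m_0, d_0) = (0, 1). a_0 = floor(sqrt(333)) = 18, since 18^2 = 324 <= 333 < 361 = 19^2.
Iterate m_{i+1} = d_i*a_i - m_i, d_{i+1} = (333 - m_{i+1}^2)/d_i, a_{i+1} = floor((a_0 + m_{i+1})/d_{i+1}):
  m_1 = 1*18 - 0 = 18, d_1 = (333 - 18^2)/1 = 9/1 = 9, a_1 = floor((18 + 18)/9) = 4.
  m_2 = 9*4 - 18 = 18, d_2 = (333 - 18^2)/9 = 9/9 = 1, a_2 = floor((18 + 18)/1) = 36.
  m_3 = 1*36 - 18 = 18, d_3 = (333 - 18^2)/1 = 9/1 = 9: (m_3, d_3) = (m_1, d_1) = (18, 9), so from here the quotients repeat a_1, a_2; the period length is 2.
Hence the expansion of sqrt(333) is a_0 = 18 followed by the repeating block 4, 36 (period 2).

[18; (4, 36)]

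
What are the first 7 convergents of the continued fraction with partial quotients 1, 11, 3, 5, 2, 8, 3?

Using the convergent recurrence p_i = a_i*p_{i-1} + p_{i-2}, q_i = a_i*q_{i-1} + q_{i-2} with p_{-2}=0, p_{-1}=1, q_{-2}=1, q_{-1}=0:
  i=0: a_0=1, p_0 = 1*1 + 0 = 1, q_0 = 1*0 + 1 = 1.
  i=1: a_1=11, p_1 = 11*1 + 1 = 12, q_1 = 11*1 + 0 = 11.
  i=2: a_2=3, p_2 = 3*12 + 1 = 37, q_2 = 3*11 + 1 = 34.
  i=3: a_3=5, p_3 = 5*37 + 12 = 197, q_3 = 5*34 + 11 = 181.
  i=4: a_4=2, p_4 = 2*197 + 37 = 431, q_4 = 2*181 + 34 = 396.
  i=5: a_5=8, p_5 = 8*431 + 197 = 3645, q_5 = 8*396 + 181 = 3349.
  i=6: a_6=3, p_6 = 3*3645 + 431 = 11366, q_6 = 3*3349 + 396 = 10443.

1/1, 12/11, 37/34, 197/181, 431/396, 3645/3349, 11366/10443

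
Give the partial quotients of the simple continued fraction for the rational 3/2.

Run the Euclidean algorithm on 3 and 2; the successive quotients are the partial quotients a_0, a_1, ... (each step inverts the fractional part left over by the previous one):
  3 = 1*2 + 1, so a_0 = 1.
  2 = 2*1 + 0, so a_1 = 2.
The remainder reaches 0 after 2 divisions, so the expansion has 2 partial quotients, read off in order.

[1; 2]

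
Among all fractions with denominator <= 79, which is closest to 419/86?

Expand x = 419/86 as a continued fraction with the Euclidean algorithm:
  419 = 4*86 + 75, so a_0 = 4.
  86 = 1*75 + 11, so a_1 = 1.
  75 = 6*11 + 9, so a_2 = 6.
  11 = 1*9 + 2, so a_3 = 1.
  9 = 4*2 + 1, so a_4 = 4.
  2 = 2*1 + 0, so a_5 = 2.
so x = [4; 1, 6, 1, 4, 2].
Convergents (p_i = a_i*p_{i-1} + p_{i-2}, q_i = a_i*q_{i-1} + q_{i-2} with p_{-2}=0, p_{-1}=1, q_{-2}=1, q_{-1}=0), until the denominator exceeds 79:
  i=0: a_0=4, p_0 = 4*1 + 0 = 4, q_0 = 4*0 + 1 = 1.
  i=1: a_1=1, p_1 = 1*4 + 1 = 5, q_1 = 1*1 + 0 = 1.
  i=2: a_2=6, p_2 = 6*5 + 4 = 34, q_2 = 6*1 + 1 = 7.
  i=3: a_3=1, p_3 = 1*34 + 5 = 39, q_3 = 1*7 + 1 = 8.
  i=4: a_4=4, p_4 = 4*39 + 34 = 190, q_4 = 4*8 + 7 = 39.
  i=5: a_5=2, p_5 = 2*190 + 39 = 419, q_5 = 2*39 + 8 = 86.
q_5 = 86 > 79, so the last convergent with denominator <= 79 is p_4/q_4 = 190/39.
The closest fraction with denominator <= 79 is either p_4/q_4 or the intermediate fraction (k*p_4 + p_3)/(k*q_4 + q_3) with the largest k >= 1 whose denominator stays <= 79; these approach x as k grows, and every other convergent or intermediate fraction in range is farther away.
Largest k: floor((79 - q_3)/q_4) = floor((79 - 8)/39) = 1.
That gives (1*190 + 39)/(1*39 + 8) = 229/47.
Compare the errors: |x - 190/39| = |419*39 - 190*86|/(86*39) = 1/3354, and |x - 229/47| = |419*47 - 229*86|/(86*47) = 1/4042.
Cross-multiplying, 1*3354 = 3354 < 4042 = 1*4042, so 1/4042 is smaller: the intermediate fraction 229/47 is closer to x than 190/39.

229/47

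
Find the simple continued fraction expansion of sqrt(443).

Write x_i = (sqrt(443) + m_i)/d_i with (m_0, d_0) = (0, 1). a_0 = floor(sqrt(443)) = 21, since 21^2 = 441 <= 443 < 484 = 22^2.
Iterate m_{i+1} = d_i*a_i - m_i, d_{i+1} = (443 - m_{i+1}^2)/d_i, a_{i+1} = floor((a_0 + m_{i+1})/d_{i+1}):
  m_1 = 1*21 - 0 = 21, d_1 = (443 - 21^2)/1 = 2/1 = 2, a_1 = floor((21 + 21)/2) = 21.
  m_2 = 2*21 - 21 = 21, d_2 = (443 - 21^2)/2 = 2/2 = 1, a_2 = floor((21 + 21)/1) = 42.
  m_3 = 1*42 - 21 = 21, d_3 = (443 - 21^2)/1 = 2/1 = 2: (m_3, d_3) = (m_1, d_1) = (21, 2), so from here the quotients repeat a_1, a_2; the period length is 2.
Hence the expansion of sqrt(443) is a_0 = 21 followed by the repeating block 21, 42 (period 2).

[21; (21, 42)]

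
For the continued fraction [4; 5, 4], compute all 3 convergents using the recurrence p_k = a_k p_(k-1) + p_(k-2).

4/1, 21/5, 88/21

Using the convergent recurrence p_i = a_i*p_{i-1} + p_{i-2}, q_i = a_i*q_{i-1} + q_{i-2} with p_{-2}=0, p_{-1}=1, q_{-2}=1, q_{-1}=0:
  i=0: a_0=4, p_0 = 4*1 + 0 = 4, q_0 = 4*0 + 1 = 1.
  i=1: a_1=5, p_1 = 5*4 + 1 = 21, q_1 = 5*1 + 0 = 5.
  i=2: a_2=4, p_2 = 4*21 + 4 = 88, q_2 = 4*5 + 1 = 21.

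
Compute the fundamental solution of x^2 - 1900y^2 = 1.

(x, y) = (57799, 1326)

First expand sqrt(1900) as a continued fraction. With x_i = (sqrt(1900) + m_i)/d_i and (m_0, d_0) = (0, 1): a_0 = floor(sqrt(1900)) = 43, since 43^2 = 1849 <= 1900 < 1936 = 44^2.
Iterate m_{i+1} = d_i*a_i - m_i, d_{i+1} = (1900 - m_{i+1}^2)/d_i, a_{i+1} = floor((a_0 + m_{i+1})/d_{i+1}):
  m_1 = 1*43 - 0 = 43, d_1 = (1900 - 43^2)/1 = 51/1 = 51, a_1 = floor((43 + 43)/51) = 1.
  m_2 = 51*1 - 43 = 8, d_2 = (1900 - 8^2)/51 = 1836/51 = 36, a_2 = floor((43 + 8)/36) = 1.
  m_3 = 36*1 - 8 = 28, d_3 = (1900 - 28^2)/36 = 1116/36 = 31, a_3 = floor((43 + 28)/31) = 2.
  m_4 = 31*2 - 28 = 34, d_4 = (1900 - 34^2)/31 = 744/31 = 24, a_4 = floor((43 + 34)/24) = 3.
  m_5 = 24*3 - 34 = 38, d_5 = (1900 - 38^2)/24 = 456/24 = 19, a_5 = floor((43 + 38)/19) = 4.
  m_6 = 19*4 - 38 = 38, d_6 = (1900 - 38^2)/19 = 456/19 = 24, a_6 = floor((43 + 38)/24) = 3.
  m_7 = 24*3 - 38 = 34, d_7 = (1900 - 34^2)/24 = 744/24 = 31, a_7 = floor((43 + 34)/31) = 2.
  m_8 = 31*2 - 34 = 28, d_8 = (1900 - 28^2)/31 = 1116/31 = 36, a_8 = floor((43 + 28)/36) = 1.
  m_9 = 36*1 - 28 = 8, d_9 = (1900 - 8^2)/36 = 1836/36 = 51, a_9 = floor((43 + 8)/51) = 1.
  m_10 = 51*1 - 8 = 43, d_10 = (1900 - 43^2)/51 = 51/51 = 1, a_10 = floor((43 + 43)/1) = 86.
  m_11 = 1*86 - 43 = 43, d_11 = (1900 - 43^2)/1 = 51/1 = 51: (m_11, d_11) = (m_1, d_1) = (43, 51), so from here the quotients repeat a_1, ..., a_10; the period length is 10.
So sqrt(1900) = [43; (1, 1, 2, 3, 4, 3, 2, 1, 1, 86)] with period length k = 10.
k is even, so the fundamental solution of x^2 - 1900y^2 = 1 is (p_{k-1}, q_{k-1}) = (p_9, q_9); compute convergents through index 9.
Convergents (p_i = a_i*p_{i-1} + p_{i-2}, q_i = a_i*q_{i-1} + q_{i-2} with p_{-2}=0, p_{-1}=1, q_{-2}=1, q_{-1}=0):
  i=0: a_0=43, p_0 = 43*1 + 0 = 43, q_0 = 43*0 + 1 = 1.
  i=1: a_1=1, p_1 = 1*43 + 1 = 44, q_1 = 1*1 + 0 = 1.
  i=2: a_2=1, p_2 = 1*44 + 43 = 87, q_2 = 1*1 + 1 = 2.
  i=3: a_3=2, p_3 = 2*87 + 44 = 218, q_3 = 2*2 + 1 = 5.
  i=4: a_4=3, p_4 = 3*218 + 87 = 741, q_4 = 3*5 + 2 = 17.
  i=5: a_5=4, p_5 = 4*741 + 218 = 3182, q_5 = 4*17 + 5 = 73.
  i=6: a_6=3, p_6 = 3*3182 + 741 = 10287, q_6 = 3*73 + 17 = 236.
  i=7: a_7=2, p_7 = 2*10287 + 3182 = 23756, q_7 = 2*236 + 73 = 545.
  i=8: a_8=1, p_8 = 1*23756 + 10287 = 34043, q_8 = 1*545 + 236 = 781.
  i=9: a_9=1, p_9 = 1*34043 + 23756 = 57799, q_9 = 1*781 + 545 = 1326.
Check: 57799^2 - 1900*1326^2 = 3340724401 - 3340724400 = 1, so (x, y) = (57799, 1326) solves the equation, and by the theorem it is the least positive solution.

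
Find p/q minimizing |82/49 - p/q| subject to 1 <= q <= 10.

Expand x = 82/49 as a continued fraction with the Euclidean algorithm:
  82 = 1*49 + 33, so a_0 = 1.
  49 = 1*33 + 16, so a_1 = 1.
  33 = 2*16 + 1, so a_2 = 2.
  16 = 16*1 + 0, so a_3 = 16.
so x = [1; 1, 2, 16].
Convergents (p_i = a_i*p_{i-1} + p_{i-2}, q_i = a_i*q_{i-1} + q_{i-2} with p_{-2}=0, p_{-1}=1, q_{-2}=1, q_{-1}=0), until the denominator exceeds 10:
  i=0: a_0=1, p_0 = 1*1 + 0 = 1, q_0 = 1*0 + 1 = 1.
  i=1: a_1=1, p_1 = 1*1 + 1 = 2, q_1 = 1*1 + 0 = 1.
  i=2: a_2=2, p_2 = 2*2 + 1 = 5, q_2 = 2*1 + 1 = 3.
  i=3: a_3=16, p_3 = 16*5 + 2 = 82, q_3 = 16*3 + 1 = 49.
q_3 = 49 > 10, so the last convergent with denominator <= 10 is p_2/q_2 = 5/3.
The closest fraction with denominator <= 10 is either p_2/q_2 or the intermediate fraction (k*p_2 + p_1)/(k*q_2 + q_1) with the largest k >= 1 whose denominator stays <= 10; these approach x as k grows, and every other convergent or intermediate fraction in range is farther away.
Largest k: floor((10 - q_1)/q_2) = floor((10 - 1)/3) = 3.
That gives (3*5 + 2)/(3*3 + 1) = 17/10.
Compare the errors: |x - 5/3| = |82*3 - 5*49|/(49*3) = 1/147, and |x - 17/10| = |82*10 - 17*49|/(49*10) = 13/490.
Cross-multiplying, 1*490 = 490 < 1911 = 13*147, so 1/147 is smaller: the convergent 5/3 is closer to x than 17/10.

5/3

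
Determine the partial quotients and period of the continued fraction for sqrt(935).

Write x_i = (sqrt(935) + m_i)/d_i with (m_0, d_0) = (0, 1). a_0 = floor(sqrt(935)) = 30, since 30^2 = 900 <= 935 < 961 = 31^2.
Iterate m_{i+1} = d_i*a_i - m_i, d_{i+1} = (935 - m_{i+1}^2)/d_i, a_{i+1} = floor((a_0 + m_{i+1})/d_{i+1}):
  m_1 = 1*30 - 0 = 30, d_1 = (935 - 30^2)/1 = 35/1 = 35, a_1 = floor((30 + 30)/35) = 1.
  m_2 = 35*1 - 30 = 5, d_2 = (935 - 5^2)/35 = 910/35 = 26, a_2 = floor((30 + 5)/26) = 1.
  m_3 = 26*1 - 5 = 21, d_3 = (935 - 21^2)/26 = 494/26 = 19, a_3 = floor((30 + 21)/19) = 2.
  m_4 = 19*2 - 21 = 17, d_4 = (935 - 17^2)/19 = 646/19 = 34, a_4 = floor((30 + 17)/34) = 1.
  m_5 = 34*1 - 17 = 17, d_5 = (935 - 17^2)/34 = 646/34 = 19, a_5 = floor((30 + 17)/19) = 2.
  m_6 = 19*2 - 17 = 21, d_6 = (935 - 21^2)/19 = 494/19 = 26, a_6 = floor((30 + 21)/26) = 1.
  m_7 = 26*1 - 21 = 5, d_7 = (935 - 5^2)/26 = 910/26 = 35, a_7 = floor((30 + 5)/35) = 1.
  m_8 = 35*1 - 5 = 30, d_8 = (935 - 30^2)/35 = 35/35 = 1, a_8 = floor((30 + 30)/1) = 60.
  m_9 = 1*60 - 30 = 30, d_9 = (935 - 30^2)/1 = 35/1 = 35: (m_9, d_9) = (m_1, d_1) = (30, 35), so from here the quotients repeat a_1, ..., a_8; the period length is 8.
Hence the expansion of sqrt(935) is a_0 = 30 followed by the repeating block 1, 1, 2, 1, 2, 1, 1, 60 (period 8).

[30; (1, 1, 2, 1, 2, 1, 1, 60)]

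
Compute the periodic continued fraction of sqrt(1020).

[31; (1, 14, 1, 62)]

Write x_i = (sqrt(1020) + m_i)/d_i with (m_0, d_0) = (0, 1). a_0 = floor(sqrt(1020)) = 31, since 31^2 = 961 <= 1020 < 1024 = 32^2.
Iterate m_{i+1} = d_i*a_i - m_i, d_{i+1} = (1020 - m_{i+1}^2)/d_i, a_{i+1} = floor((a_0 + m_{i+1})/d_{i+1}):
  m_1 = 1*31 - 0 = 31, d_1 = (1020 - 31^2)/1 = 59/1 = 59, a_1 = floor((31 + 31)/59) = 1.
  m_2 = 59*1 - 31 = 28, d_2 = (1020 - 28^2)/59 = 236/59 = 4, a_2 = floor((31 + 28)/4) = 14.
  m_3 = 4*14 - 28 = 28, d_3 = (1020 - 28^2)/4 = 236/4 = 59, a_3 = floor((31 + 28)/59) = 1.
  m_4 = 59*1 - 28 = 31, d_4 = (1020 - 31^2)/59 = 59/59 = 1, a_4 = floor((31 + 31)/1) = 62.
  m_5 = 1*62 - 31 = 31, d_5 = (1020 - 31^2)/1 = 59/1 = 59: (m_5, d_5) = (m_1, d_1) = (31, 59), so from here the quotients repeat a_1, ..., a_4; the period length is 4.
Hence the expansion of sqrt(1020) is a_0 = 31 followed by the repeating block 1, 14, 1, 62 (period 4).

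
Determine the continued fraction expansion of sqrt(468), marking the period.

[21; (1, 1, 1, 2, 1, 1, 1, 42)]

Write x_i = (sqrt(468) + m_i)/d_i with (m_0, d_0) = (0, 1). a_0 = floor(sqrt(468)) = 21, since 21^2 = 441 <= 468 < 484 = 22^2.
Iterate m_{i+1} = d_i*a_i - m_i, d_{i+1} = (468 - m_{i+1}^2)/d_i, a_{i+1} = floor((a_0 + m_{i+1})/d_{i+1}):
  m_1 = 1*21 - 0 = 21, d_1 = (468 - 21^2)/1 = 27/1 = 27, a_1 = floor((21 + 21)/27) = 1.
  m_2 = 27*1 - 21 = 6, d_2 = (468 - 6^2)/27 = 432/27 = 16, a_2 = floor((21 + 6)/16) = 1.
  m_3 = 16*1 - 6 = 10, d_3 = (468 - 10^2)/16 = 368/16 = 23, a_3 = floor((21 + 10)/23) = 1.
  m_4 = 23*1 - 10 = 13, d_4 = (468 - 13^2)/23 = 299/23 = 13, a_4 = floor((21 + 13)/13) = 2.
  m_5 = 13*2 - 13 = 13, d_5 = (468 - 13^2)/13 = 299/13 = 23, a_5 = floor((21 + 13)/23) = 1.
  m_6 = 23*1 - 13 = 10, d_6 = (468 - 10^2)/23 = 368/23 = 16, a_6 = floor((21 + 10)/16) = 1.
  m_7 = 16*1 - 10 = 6, d_7 = (468 - 6^2)/16 = 432/16 = 27, a_7 = floor((21 + 6)/27) = 1.
  m_8 = 27*1 - 6 = 21, d_8 = (468 - 21^2)/27 = 27/27 = 1, a_8 = floor((21 + 21)/1) = 42.
  m_9 = 1*42 - 21 = 21, d_9 = (468 - 21^2)/1 = 27/1 = 27: (m_9, d_9) = (m_1, d_1) = (21, 27), so from here the quotients repeat a_1, ..., a_8; the period length is 8.
Hence the expansion of sqrt(468) is a_0 = 21 followed by the repeating block 1, 1, 1, 2, 1, 1, 1, 42 (period 8).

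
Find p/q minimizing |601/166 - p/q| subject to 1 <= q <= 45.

Expand x = 601/166 as a continued fraction with the Euclidean algorithm:
  601 = 3*166 + 103, so a_0 = 3.
  166 = 1*103 + 63, so a_1 = 1.
  103 = 1*63 + 40, so a_2 = 1.
  63 = 1*40 + 23, so a_3 = 1.
  40 = 1*23 + 17, so a_4 = 1.
  23 = 1*17 + 6, so a_5 = 1.
  17 = 2*6 + 5, so a_6 = 2.
  6 = 1*5 + 1, so a_7 = 1.
  5 = 5*1 + 0, so a_8 = 5.
so x = [3; 1, 1, 1, 1, 1, 2, 1, 5].
Convergents (p_i = a_i*p_{i-1} + p_{i-2}, q_i = a_i*q_{i-1} + q_{i-2} with p_{-2}=0, p_{-1}=1, q_{-2}=1, q_{-1}=0), until the denominator exceeds 45:
  i=0: a_0=3, p_0 = 3*1 + 0 = 3, q_0 = 3*0 + 1 = 1.
  i=1: a_1=1, p_1 = 1*3 + 1 = 4, q_1 = 1*1 + 0 = 1.
  i=2: a_2=1, p_2 = 1*4 + 3 = 7, q_2 = 1*1 + 1 = 2.
  i=3: a_3=1, p_3 = 1*7 + 4 = 11, q_3 = 1*2 + 1 = 3.
  i=4: a_4=1, p_4 = 1*11 + 7 = 18, q_4 = 1*3 + 2 = 5.
  i=5: a_5=1, p_5 = 1*18 + 11 = 29, q_5 = 1*5 + 3 = 8.
  i=6: a_6=2, p_6 = 2*29 + 18 = 76, q_6 = 2*8 + 5 = 21.
  i=7: a_7=1, p_7 = 1*76 + 29 = 105, q_7 = 1*21 + 8 = 29.
  i=8: a_8=5, p_8 = 5*105 + 76 = 601, q_8 = 5*29 + 21 = 166.
q_8 = 166 > 45, so the last convergent with denominator <= 45 is p_7/q_7 = 105/29.
The closest fraction with denominator <= 45 is either p_7/q_7 or the intermediate fraction (k*p_7 + p_6)/(k*q_7 + q_6) with the largest k >= 1 whose denominator stays <= 45; these approach x as k grows, and every other convergent or intermediate fraction in range is farther away.
Largest k: floor((45 - q_6)/q_7) = floor((45 - 21)/29) = 0.
Since k = 0, no intermediate fraction beyond p_7/q_7 has denominator <= 45, so the convergent 105/29 is the closest (its error is |601*29 - 105*166|/(166*29) = 1/4814).

105/29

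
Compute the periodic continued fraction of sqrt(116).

Write x_i = (sqrt(116) + m_i)/d_i with (m_0, d_0) = (0, 1). a_0 = floor(sqrt(116)) = 10, since 10^2 = 100 <= 116 < 121 = 11^2.
Iterate m_{i+1} = d_i*a_i - m_i, d_{i+1} = (116 - m_{i+1}^2)/d_i, a_{i+1} = floor((a_0 + m_{i+1})/d_{i+1}):
  m_1 = 1*10 - 0 = 10, d_1 = (116 - 10^2)/1 = 16/1 = 16, a_1 = floor((10 + 10)/16) = 1.
  m_2 = 16*1 - 10 = 6, d_2 = (116 - 6^2)/16 = 80/16 = 5, a_2 = floor((10 + 6)/5) = 3.
  m_3 = 5*3 - 6 = 9, d_3 = (116 - 9^2)/5 = 35/5 = 7, a_3 = floor((10 + 9)/7) = 2.
  m_4 = 7*2 - 9 = 5, d_4 = (116 - 5^2)/7 = 91/7 = 13, a_4 = floor((10 + 5)/13) = 1.
  m_5 = 13*1 - 5 = 8, d_5 = (116 - 8^2)/13 = 52/13 = 4, a_5 = floor((10 + 8)/4) = 4.
  m_6 = 4*4 - 8 = 8, d_6 = (116 - 8^2)/4 = 52/4 = 13, a_6 = floor((10 + 8)/13) = 1.
  m_7 = 13*1 - 8 = 5, d_7 = (116 - 5^2)/13 = 91/13 = 7, a_7 = floor((10 + 5)/7) = 2.
  m_8 = 7*2 - 5 = 9, d_8 = (116 - 9^2)/7 = 35/7 = 5, a_8 = floor((10 + 9)/5) = 3.
  m_9 = 5*3 - 9 = 6, d_9 = (116 - 6^2)/5 = 80/5 = 16, a_9 = floor((10 + 6)/16) = 1.
  m_10 = 16*1 - 6 = 10, d_10 = (116 - 10^2)/16 = 16/16 = 1, a_10 = floor((10 + 10)/1) = 20.
  m_11 = 1*20 - 10 = 10, d_11 = (116 - 10^2)/1 = 16/1 = 16: (m_11, d_11) = (m_1, d_1) = (10, 16), so from here the quotients repeat a_1, ..., a_10; the period length is 10.
Hence the expansion of sqrt(116) is a_0 = 10 followed by the repeating block 1, 3, 2, 1, 4, 1, 2, 3, 1, 20 (period 10).

[10; (1, 3, 2, 1, 4, 1, 2, 3, 1, 20)]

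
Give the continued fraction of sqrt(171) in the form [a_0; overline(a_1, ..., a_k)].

Write x_i = (sqrt(171) + m_i)/d_i with (m_0, d_0) = (0, 1). a_0 = floor(sqrt(171)) = 13, since 13^2 = 169 <= 171 < 196 = 14^2.
Iterate m_{i+1} = d_i*a_i - m_i, d_{i+1} = (171 - m_{i+1}^2)/d_i, a_{i+1} = floor((a_0 + m_{i+1})/d_{i+1}):
  m_1 = 1*13 - 0 = 13, d_1 = (171 - 13^2)/1 = 2/1 = 2, a_1 = floor((13 + 13)/2) = 13.
  m_2 = 2*13 - 13 = 13, d_2 = (171 - 13^2)/2 = 2/2 = 1, a_2 = floor((13 + 13)/1) = 26.
  m_3 = 1*26 - 13 = 13, d_3 = (171 - 13^2)/1 = 2/1 = 2: (m_3, d_3) = (m_1, d_1) = (13, 2), so from here the quotients repeat a_1, a_2; the period length is 2.
Hence the expansion of sqrt(171) is a_0 = 13 followed by the repeating block 13, 26 (period 2).

[13; overline(13, 26)]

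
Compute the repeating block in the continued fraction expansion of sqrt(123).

Write x_i = (sqrt(123) + m_i)/d_i with (m_0, d_0) = (0, 1). a_0 = floor(sqrt(123)) = 11, since 11^2 = 121 <= 123 < 144 = 12^2.
Iterate m_{i+1} = d_i*a_i - m_i, d_{i+1} = (123 - m_{i+1}^2)/d_i, a_{i+1} = floor((a_0 + m_{i+1})/d_{i+1}):
  m_1 = 1*11 - 0 = 11, d_1 = (123 - 11^2)/1 = 2/1 = 2, a_1 = floor((11 + 11)/2) = 11.
  m_2 = 2*11 - 11 = 11, d_2 = (123 - 11^2)/2 = 2/2 = 1, a_2 = floor((11 + 11)/1) = 22.
  m_3 = 1*22 - 11 = 11, d_3 = (123 - 11^2)/1 = 2/1 = 2: (m_3, d_3) = (m_1, d_1) = (11, 2), so from here the quotients repeat a_1, a_2; the period length is 2.
Hence the expansion of sqrt(123) is a_0 = 11 followed by the repeating block 11, 22 (period 2).

[11; (11, 22)]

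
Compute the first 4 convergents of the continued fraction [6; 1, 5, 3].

Using the convergent recurrence p_i = a_i*p_{i-1} + p_{i-2}, q_i = a_i*q_{i-1} + q_{i-2} with p_{-2}=0, p_{-1}=1, q_{-2}=1, q_{-1}=0:
  i=0: a_0=6, p_0 = 6*1 + 0 = 6, q_0 = 6*0 + 1 = 1.
  i=1: a_1=1, p_1 = 1*6 + 1 = 7, q_1 = 1*1 + 0 = 1.
  i=2: a_2=5, p_2 = 5*7 + 6 = 41, q_2 = 5*1 + 1 = 6.
  i=3: a_3=3, p_3 = 3*41 + 7 = 130, q_3 = 3*6 + 1 = 19.

6/1, 7/1, 41/6, 130/19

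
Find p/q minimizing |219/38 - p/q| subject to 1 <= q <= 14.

Expand x = 219/38 as a continued fraction with the Euclidean algorithm:
  219 = 5*38 + 29, so a_0 = 5.
  38 = 1*29 + 9, so a_1 = 1.
  29 = 3*9 + 2, so a_2 = 3.
  9 = 4*2 + 1, so a_3 = 4.
  2 = 2*1 + 0, so a_4 = 2.
so x = [5; 1, 3, 4, 2].
Convergents (p_i = a_i*p_{i-1} + p_{i-2}, q_i = a_i*q_{i-1} + q_{i-2} with p_{-2}=0, p_{-1}=1, q_{-2}=1, q_{-1}=0), until the denominator exceeds 14:
  i=0: a_0=5, p_0 = 5*1 + 0 = 5, q_0 = 5*0 + 1 = 1.
  i=1: a_1=1, p_1 = 1*5 + 1 = 6, q_1 = 1*1 + 0 = 1.
  i=2: a_2=3, p_2 = 3*6 + 5 = 23, q_2 = 3*1 + 1 = 4.
  i=3: a_3=4, p_3 = 4*23 + 6 = 98, q_3 = 4*4 + 1 = 17.
q_3 = 17 > 14, so the last convergent with denominator <= 14 is p_2/q_2 = 23/4.
The closest fraction with denominator <= 14 is either p_2/q_2 or the intermediate fraction (k*p_2 + p_1)/(k*q_2 + q_1) with the largest k >= 1 whose denominator stays <= 14; these approach x as k grows, and every other convergent or intermediate fraction in range is farther away.
Largest k: floor((14 - q_1)/q_2) = floor((14 - 1)/4) = 3.
That gives (3*23 + 6)/(3*4 + 1) = 75/13.
Compare the errors: |x - 23/4| = |219*4 - 23*38|/(38*4) = 2/152, and |x - 75/13| = |219*13 - 75*38|/(38*13) = 3/494.
Cross-multiplying, 3*152 = 456 < 988 = 2*494, so 3/494 is smaller: the intermediate fraction 75/13 is closer to x than 23/4.

75/13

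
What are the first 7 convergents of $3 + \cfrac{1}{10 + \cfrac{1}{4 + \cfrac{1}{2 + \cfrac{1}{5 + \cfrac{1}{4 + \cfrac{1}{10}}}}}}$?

Using the convergent recurrence p_i = a_i*p_{i-1} + p_{i-2}, q_i = a_i*q_{i-1} + q_{i-2} with p_{-2}=0, p_{-1}=1, q_{-2}=1, q_{-1}=0:
  i=0: a_0=3, p_0 = 3*1 + 0 = 3, q_0 = 3*0 + 1 = 1.
  i=1: a_1=10, p_1 = 10*3 + 1 = 31, q_1 = 10*1 + 0 = 10.
  i=2: a_2=4, p_2 = 4*31 + 3 = 127, q_2 = 4*10 + 1 = 41.
  i=3: a_3=2, p_3 = 2*127 + 31 = 285, q_3 = 2*41 + 10 = 92.
  i=4: a_4=5, p_4 = 5*285 + 127 = 1552, q_4 = 5*92 + 41 = 501.
  i=5: a_5=4, p_5 = 4*1552 + 285 = 6493, q_5 = 4*501 + 92 = 2096.
  i=6: a_6=10, p_6 = 10*6493 + 1552 = 66482, q_6 = 10*2096 + 501 = 21461.

3/1, 31/10, 127/41, 285/92, 1552/501, 6493/2096, 66482/21461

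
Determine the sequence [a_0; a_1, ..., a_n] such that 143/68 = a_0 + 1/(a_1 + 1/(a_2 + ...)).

[2; 9, 1, 2, 2]

Run the Euclidean algorithm on 143 and 68; the successive quotients are the partial quotients a_0, a_1, ... (each step inverts the fractional part left over by the previous one):
  143 = 2*68 + 7, so a_0 = 2.
  68 = 9*7 + 5, so a_1 = 9.
  7 = 1*5 + 2, so a_2 = 1.
  5 = 2*2 + 1, so a_3 = 2.
  2 = 2*1 + 0, so a_4 = 2.
The remainder reaches 0 after 5 divisions, so the expansion has 5 partial quotients, read off in order.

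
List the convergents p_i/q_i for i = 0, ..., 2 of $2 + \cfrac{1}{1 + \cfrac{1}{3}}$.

Using the convergent recurrence p_i = a_i*p_{i-1} + p_{i-2}, q_i = a_i*q_{i-1} + q_{i-2} with p_{-2}=0, p_{-1}=1, q_{-2}=1, q_{-1}=0:
  i=0: a_0=2, p_0 = 2*1 + 0 = 2, q_0 = 2*0 + 1 = 1.
  i=1: a_1=1, p_1 = 1*2 + 1 = 3, q_1 = 1*1 + 0 = 1.
  i=2: a_2=3, p_2 = 3*3 + 2 = 11, q_2 = 3*1 + 1 = 4.

2/1, 3/1, 11/4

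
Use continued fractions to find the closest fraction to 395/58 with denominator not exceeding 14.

Expand x = 395/58 as a continued fraction with the Euclidean algorithm:
  395 = 6*58 + 47, so a_0 = 6.
  58 = 1*47 + 11, so a_1 = 1.
  47 = 4*11 + 3, so a_2 = 4.
  11 = 3*3 + 2, so a_3 = 3.
  3 = 1*2 + 1, so a_4 = 1.
  2 = 2*1 + 0, so a_5 = 2.
so x = [6; 1, 4, 3, 1, 2].
Convergents (p_i = a_i*p_{i-1} + p_{i-2}, q_i = a_i*q_{i-1} + q_{i-2} with p_{-2}=0, p_{-1}=1, q_{-2}=1, q_{-1}=0), until the denominator exceeds 14:
  i=0: a_0=6, p_0 = 6*1 + 0 = 6, q_0 = 6*0 + 1 = 1.
  i=1: a_1=1, p_1 = 1*6 + 1 = 7, q_1 = 1*1 + 0 = 1.
  i=2: a_2=4, p_2 = 4*7 + 6 = 34, q_2 = 4*1 + 1 = 5.
  i=3: a_3=3, p_3 = 3*34 + 7 = 109, q_3 = 3*5 + 1 = 16.
q_3 = 16 > 14, so the last convergent with denominator <= 14 is p_2/q_2 = 34/5.
The closest fraction with denominator <= 14 is either p_2/q_2 or the intermediate fraction (k*p_2 + p_1)/(k*q_2 + q_1) with the largest k >= 1 whose denominator stays <= 14; these approach x as k grows, and every other convergent or intermediate fraction in range is farther away.
Largest k: floor((14 - q_1)/q_2) = floor((14 - 1)/5) = 2.
That gives (2*34 + 7)/(2*5 + 1) = 75/11.
Compare the errors: |x - 34/5| = |395*5 - 34*58|/(58*5) = 3/290, and |x - 75/11| = |395*11 - 75*58|/(58*11) = 5/638.
Cross-multiplying, 5*290 = 1450 < 1914 = 3*638, so 5/638 is smaller: the intermediate fraction 75/11 is closer to x than 34/5.

75/11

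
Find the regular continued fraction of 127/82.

[1; 1, 1, 4, 1, 1, 1, 2]

Run the Euclidean algorithm on 127 and 82; the successive quotients are the partial quotients a_0, a_1, ... (each step inverts the fractional part left over by the previous one):
  127 = 1*82 + 45, so a_0 = 1.
  82 = 1*45 + 37, so a_1 = 1.
  45 = 1*37 + 8, so a_2 = 1.
  37 = 4*8 + 5, so a_3 = 4.
  8 = 1*5 + 3, so a_4 = 1.
  5 = 1*3 + 2, so a_5 = 1.
  3 = 1*2 + 1, so a_6 = 1.
  2 = 2*1 + 0, so a_7 = 2.
The remainder reaches 0 after 8 divisions, so the expansion has 8 partial quotients, read off in order.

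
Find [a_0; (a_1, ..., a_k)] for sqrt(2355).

[48; (1, 1, 8, 3, 8, 1, 1, 96)]

Write x_i = (sqrt(2355) + m_i)/d_i with (m_0, d_0) = (0, 1). a_0 = floor(sqrt(2355)) = 48, since 48^2 = 2304 <= 2355 < 2401 = 49^2.
Iterate m_{i+1} = d_i*a_i - m_i, d_{i+1} = (2355 - m_{i+1}^2)/d_i, a_{i+1} = floor((a_0 + m_{i+1})/d_{i+1}):
  m_1 = 1*48 - 0 = 48, d_1 = (2355 - 48^2)/1 = 51/1 = 51, a_1 = floor((48 + 48)/51) = 1.
  m_2 = 51*1 - 48 = 3, d_2 = (2355 - 3^2)/51 = 2346/51 = 46, a_2 = floor((48 + 3)/46) = 1.
  m_3 = 46*1 - 3 = 43, d_3 = (2355 - 43^2)/46 = 506/46 = 11, a_3 = floor((48 + 43)/11) = 8.
  m_4 = 11*8 - 43 = 45, d_4 = (2355 - 45^2)/11 = 330/11 = 30, a_4 = floor((48 + 45)/30) = 3.
  m_5 = 30*3 - 45 = 45, d_5 = (2355 - 45^2)/30 = 330/30 = 11, a_5 = floor((48 + 45)/11) = 8.
  m_6 = 11*8 - 45 = 43, d_6 = (2355 - 43^2)/11 = 506/11 = 46, a_6 = floor((48 + 43)/46) = 1.
  m_7 = 46*1 - 43 = 3, d_7 = (2355 - 3^2)/46 = 2346/46 = 51, a_7 = floor((48 + 3)/51) = 1.
  m_8 = 51*1 - 3 = 48, d_8 = (2355 - 48^2)/51 = 51/51 = 1, a_8 = floor((48 + 48)/1) = 96.
  m_9 = 1*96 - 48 = 48, d_9 = (2355 - 48^2)/1 = 51/1 = 51: (m_9, d_9) = (m_1, d_1) = (48, 51), so from here the quotients repeat a_1, ..., a_8; the period length is 8.
Hence the expansion of sqrt(2355) is a_0 = 48 followed by the repeating block 1, 1, 8, 3, 8, 1, 1, 96 (period 8).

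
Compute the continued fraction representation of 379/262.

Run the Euclidean algorithm on 379 and 262; the successive quotients are the partial quotients a_0, a_1, ... (each step inverts the fractional part left over by the previous one):
  379 = 1*262 + 117, so a_0 = 1.
  262 = 2*117 + 28, so a_1 = 2.
  117 = 4*28 + 5, so a_2 = 4.
  28 = 5*5 + 3, so a_3 = 5.
  5 = 1*3 + 2, so a_4 = 1.
  3 = 1*2 + 1, so a_5 = 1.
  2 = 2*1 + 0, so a_6 = 2.
The remainder reaches 0 after 7 divisions, so the expansion has 7 partial quotients, read off in order.

[1; 2, 4, 5, 1, 1, 2]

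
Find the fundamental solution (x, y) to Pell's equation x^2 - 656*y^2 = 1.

(x, y) = (2049, 80)

First expand sqrt(656) as a continued fraction. With x_i = (sqrt(656) + m_i)/d_i and (m_0, d_0) = (0, 1): a_0 = floor(sqrt(656)) = 25, since 25^2 = 625 <= 656 < 676 = 26^2.
Iterate m_{i+1} = d_i*a_i - m_i, d_{i+1} = (656 - m_{i+1}^2)/d_i, a_{i+1} = floor((a_0 + m_{i+1})/d_{i+1}):
  m_1 = 1*25 - 0 = 25, d_1 = (656 - 25^2)/1 = 31/1 = 31, a_1 = floor((25 + 25)/31) = 1.
  m_2 = 31*1 - 25 = 6, d_2 = (656 - 6^2)/31 = 620/31 = 20, a_2 = floor((25 + 6)/20) = 1.
  m_3 = 20*1 - 6 = 14, d_3 = (656 - 14^2)/20 = 460/20 = 23, a_3 = floor((25 + 14)/23) = 1.
  m_4 = 23*1 - 14 = 9, d_4 = (656 - 9^2)/23 = 575/23 = 25, a_4 = floor((25 + 9)/25) = 1.
  m_5 = 25*1 - 9 = 16, d_5 = (656 - 16^2)/25 = 400/25 = 16, a_5 = floor((25 + 16)/16) = 2.
  m_6 = 16*2 - 16 = 16, d_6 = (656 - 16^2)/16 = 400/16 = 25, a_6 = floor((25 + 16)/25) = 1.
  m_7 = 25*1 - 16 = 9, d_7 = (656 - 9^2)/25 = 575/25 = 23, a_7 = floor((25 + 9)/23) = 1.
  m_8 = 23*1 - 9 = 14, d_8 = (656 - 14^2)/23 = 460/23 = 20, a_8 = floor((25 + 14)/20) = 1.
  m_9 = 20*1 - 14 = 6, d_9 = (656 - 6^2)/20 = 620/20 = 31, a_9 = floor((25 + 6)/31) = 1.
  m_10 = 31*1 - 6 = 25, d_10 = (656 - 25^2)/31 = 31/31 = 1, a_10 = floor((25 + 25)/1) = 50.
  m_11 = 1*50 - 25 = 25, d_11 = (656 - 25^2)/1 = 31/1 = 31: (m_11, d_11) = (m_1, d_1) = (25, 31), so from here the quotients repeat a_1, ..., a_10; the period length is 10.
So sqrt(656) = [25; (1, 1, 1, 1, 2, 1, 1, 1, 1, 50)] with period length k = 10.
k is even, so the fundamental solution of x^2 - 656y^2 = 1 is (p_{k-1}, q_{k-1}) = (p_9, q_9); compute convergents through index 9.
Convergents (p_i = a_i*p_{i-1} + p_{i-2}, q_i = a_i*q_{i-1} + q_{i-2} with p_{-2}=0, p_{-1}=1, q_{-2}=1, q_{-1}=0):
  i=0: a_0=25, p_0 = 25*1 + 0 = 25, q_0 = 25*0 + 1 = 1.
  i=1: a_1=1, p_1 = 1*25 + 1 = 26, q_1 = 1*1 + 0 = 1.
  i=2: a_2=1, p_2 = 1*26 + 25 = 51, q_2 = 1*1 + 1 = 2.
  i=3: a_3=1, p_3 = 1*51 + 26 = 77, q_3 = 1*2 + 1 = 3.
  i=4: a_4=1, p_4 = 1*77 + 51 = 128, q_4 = 1*3 + 2 = 5.
  i=5: a_5=2, p_5 = 2*128 + 77 = 333, q_5 = 2*5 + 3 = 13.
  i=6: a_6=1, p_6 = 1*333 + 128 = 461, q_6 = 1*13 + 5 = 18.
  i=7: a_7=1, p_7 = 1*461 + 333 = 794, q_7 = 1*18 + 13 = 31.
  i=8: a_8=1, p_8 = 1*794 + 461 = 1255, q_8 = 1*31 + 18 = 49.
  i=9: a_9=1, p_9 = 1*1255 + 794 = 2049, q_9 = 1*49 + 31 = 80.
Check: 2049^2 - 656*80^2 = 4198401 - 4198400 = 1, so (x, y) = (2049, 80) solves the equation, and by the theorem it is the least positive solution.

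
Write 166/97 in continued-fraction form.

[1; 1, 2, 2, 6, 2]

Run the Euclidean algorithm on 166 and 97; the successive quotients are the partial quotients a_0, a_1, ... (each step inverts the fractional part left over by the previous one):
  166 = 1*97 + 69, so a_0 = 1.
  97 = 1*69 + 28, so a_1 = 1.
  69 = 2*28 + 13, so a_2 = 2.
  28 = 2*13 + 2, so a_3 = 2.
  13 = 6*2 + 1, so a_4 = 6.
  2 = 2*1 + 0, so a_5 = 2.
The remainder reaches 0 after 6 divisions, so the expansion has 6 partial quotients, read off in order.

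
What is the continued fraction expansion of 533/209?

[2; 1, 1, 4, 2, 10]

Run the Euclidean algorithm on 533 and 209; the successive quotients are the partial quotients a_0, a_1, ... (each step inverts the fractional part left over by the previous one):
  533 = 2*209 + 115, so a_0 = 2.
  209 = 1*115 + 94, so a_1 = 1.
  115 = 1*94 + 21, so a_2 = 1.
  94 = 4*21 + 10, so a_3 = 4.
  21 = 2*10 + 1, so a_4 = 2.
  10 = 10*1 + 0, so a_5 = 10.
The remainder reaches 0 after 6 divisions, so the expansion has 6 partial quotients, read off in order.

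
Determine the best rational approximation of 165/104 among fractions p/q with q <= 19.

27/17

Expand x = 165/104 as a continued fraction with the Euclidean algorithm:
  165 = 1*104 + 61, so a_0 = 1.
  104 = 1*61 + 43, so a_1 = 1.
  61 = 1*43 + 18, so a_2 = 1.
  43 = 2*18 + 7, so a_3 = 2.
  18 = 2*7 + 4, so a_4 = 2.
  7 = 1*4 + 3, so a_5 = 1.
  4 = 1*3 + 1, so a_6 = 1.
  3 = 3*1 + 0, so a_7 = 3.
so x = [1; 1, 1, 2, 2, 1, 1, 3].
Convergents (p_i = a_i*p_{i-1} + p_{i-2}, q_i = a_i*q_{i-1} + q_{i-2} with p_{-2}=0, p_{-1}=1, q_{-2}=1, q_{-1}=0), until the denominator exceeds 19:
  i=0: a_0=1, p_0 = 1*1 + 0 = 1, q_0 = 1*0 + 1 = 1.
  i=1: a_1=1, p_1 = 1*1 + 1 = 2, q_1 = 1*1 + 0 = 1.
  i=2: a_2=1, p_2 = 1*2 + 1 = 3, q_2 = 1*1 + 1 = 2.
  i=3: a_3=2, p_3 = 2*3 + 2 = 8, q_3 = 2*2 + 1 = 5.
  i=4: a_4=2, p_4 = 2*8 + 3 = 19, q_4 = 2*5 + 2 = 12.
  i=5: a_5=1, p_5 = 1*19 + 8 = 27, q_5 = 1*12 + 5 = 17.
  i=6: a_6=1, p_6 = 1*27 + 19 = 46, q_6 = 1*17 + 12 = 29.
q_6 = 29 > 19, so the last convergent with denominator <= 19 is p_5/q_5 = 27/17.
The closest fraction with denominator <= 19 is either p_5/q_5 or the intermediate fraction (k*p_5 + p_4)/(k*q_5 + q_4) with the largest k >= 1 whose denominator stays <= 19; these approach x as k grows, and every other convergent or intermediate fraction in range is farther away.
Largest k: floor((19 - q_4)/q_5) = floor((19 - 12)/17) = 0.
Since k = 0, no intermediate fraction beyond p_5/q_5 has denominator <= 19, so the convergent 27/17 is the closest (its error is |165*17 - 27*104|/(104*17) = 3/1768).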